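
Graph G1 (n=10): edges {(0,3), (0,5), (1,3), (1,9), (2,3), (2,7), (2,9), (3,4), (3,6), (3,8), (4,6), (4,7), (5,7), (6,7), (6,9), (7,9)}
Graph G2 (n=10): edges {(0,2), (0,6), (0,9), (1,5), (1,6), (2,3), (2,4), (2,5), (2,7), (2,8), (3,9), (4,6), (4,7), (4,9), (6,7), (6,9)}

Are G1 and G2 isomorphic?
Yes, isomorphic

The graphs are isomorphic.
One valid mapping φ: V(G1) → V(G2): 0→5, 1→3, 2→0, 3→2, 4→7, 5→1, 6→4, 7→6, 8→8, 9→9

Verify φ preserves adjacency — for each edge of G1, its image is an edge of G2:
  (0,3) → (φ(0),φ(3)) = (2,5) ∈ E(G2) ✓
  (0,5) → (φ(0),φ(5)) = (1,5) ∈ E(G2) ✓
  (1,3) → (φ(1),φ(3)) = (2,3) ∈ E(G2) ✓
  (1,9) → (φ(1),φ(9)) = (3,9) ∈ E(G2) ✓
  (2,3) → (φ(2),φ(3)) = (0,2) ∈ E(G2) ✓
  (2,7) → (φ(2),φ(7)) = (0,6) ∈ E(G2) ✓
  (2,9) → (φ(2),φ(9)) = (0,9) ∈ E(G2) ✓
  (3,4) → (φ(3),φ(4)) = (2,7) ∈ E(G2) ✓
  (3,6) → (φ(3),φ(6)) = (2,4) ∈ E(G2) ✓
  (3,8) → (φ(3),φ(8)) = (2,8) ∈ E(G2) ✓
  (4,6) → (φ(4),φ(6)) = (4,7) ∈ E(G2) ✓
  (4,7) → (φ(4),φ(7)) = (6,7) ∈ E(G2) ✓
  (5,7) → (φ(5),φ(7)) = (1,6) ∈ E(G2) ✓
  (6,7) → (φ(6),φ(7)) = (4,6) ∈ E(G2) ✓
  (6,9) → (φ(6),φ(9)) = (4,9) ∈ E(G2) ✓
  (7,9) → (φ(7),φ(9)) = (6,9) ∈ E(G2) ✓
All 16 edges of G1 map to edges of G2, and |E(G1)| = |E(G2)| = 16, so φ is a bijection on edges as well as vertices. Hence G1 ≅ G2.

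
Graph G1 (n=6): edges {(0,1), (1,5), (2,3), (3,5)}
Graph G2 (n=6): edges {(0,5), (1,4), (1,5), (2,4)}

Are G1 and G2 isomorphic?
Yes, isomorphic

The graphs are isomorphic.
One valid mapping φ: V(G1) → V(G2): 0→0, 1→5, 2→2, 3→4, 4→3, 5→1

Verify φ preserves adjacency — for each edge of G1, its image is an edge of G2:
  (0,1) → (φ(0),φ(1)) = (0,5) ∈ E(G2) ✓
  (1,5) → (φ(1),φ(5)) = (1,5) ∈ E(G2) ✓
  (2,3) → (φ(2),φ(3)) = (2,4) ∈ E(G2) ✓
  (3,5) → (φ(3),φ(5)) = (1,4) ∈ E(G2) ✓
All 4 edges of G1 map to edges of G2, and |E(G1)| = |E(G2)| = 4, so φ is a bijection on edges as well as vertices. Hence G1 ≅ G2.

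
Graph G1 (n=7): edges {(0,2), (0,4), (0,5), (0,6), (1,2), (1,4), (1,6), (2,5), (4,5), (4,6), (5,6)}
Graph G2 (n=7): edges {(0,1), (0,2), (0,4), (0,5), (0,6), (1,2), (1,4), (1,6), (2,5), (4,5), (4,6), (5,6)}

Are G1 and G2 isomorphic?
No, not isomorphic

The graphs are NOT isomorphic.

Counting edges: G1 has 11 edge(s); G2 has 12 edge(s).
Edge count is an isomorphism invariant (a bijection on vertices induces a bijection on edges), so differing edge counts rule out isomorphism.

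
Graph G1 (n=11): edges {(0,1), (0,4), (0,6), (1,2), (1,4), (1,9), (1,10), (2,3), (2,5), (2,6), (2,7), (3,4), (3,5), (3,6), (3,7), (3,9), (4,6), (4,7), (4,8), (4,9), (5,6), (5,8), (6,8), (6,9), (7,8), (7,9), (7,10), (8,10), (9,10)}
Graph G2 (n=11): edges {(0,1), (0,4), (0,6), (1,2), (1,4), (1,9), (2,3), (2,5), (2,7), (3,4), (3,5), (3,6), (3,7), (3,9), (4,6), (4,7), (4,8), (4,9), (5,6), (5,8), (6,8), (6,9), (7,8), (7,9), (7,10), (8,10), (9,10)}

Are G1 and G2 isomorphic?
No, not isomorphic

The graphs are NOT isomorphic.

Counting edges: G1 has 29 edge(s); G2 has 27 edge(s).
Edge count is an isomorphism invariant (a bijection on vertices induces a bijection on edges), so differing edge counts rule out isomorphism.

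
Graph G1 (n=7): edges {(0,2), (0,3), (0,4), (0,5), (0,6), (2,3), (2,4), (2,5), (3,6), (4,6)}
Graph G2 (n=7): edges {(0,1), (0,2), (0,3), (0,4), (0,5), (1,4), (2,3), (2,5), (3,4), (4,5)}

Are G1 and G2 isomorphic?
Yes, isomorphic

The graphs are isomorphic.
One valid mapping φ: V(G1) → V(G2): 0→0, 1→6, 2→4, 3→5, 4→3, 5→1, 6→2

Verify φ preserves adjacency — for each edge of G1, its image is an edge of G2:
  (0,2) → (φ(0),φ(2)) = (0,4) ∈ E(G2) ✓
  (0,3) → (φ(0),φ(3)) = (0,5) ∈ E(G2) ✓
  (0,4) → (φ(0),φ(4)) = (0,3) ∈ E(G2) ✓
  (0,5) → (φ(0),φ(5)) = (0,1) ∈ E(G2) ✓
  (0,6) → (φ(0),φ(6)) = (0,2) ∈ E(G2) ✓
  (2,3) → (φ(2),φ(3)) = (4,5) ∈ E(G2) ✓
  (2,4) → (φ(2),φ(4)) = (3,4) ∈ E(G2) ✓
  (2,5) → (φ(2),φ(5)) = (1,4) ∈ E(G2) ✓
  (3,6) → (φ(3),φ(6)) = (2,5) ∈ E(G2) ✓
  (4,6) → (φ(4),φ(6)) = (2,3) ∈ E(G2) ✓
All 10 edges of G1 map to edges of G2, and |E(G1)| = |E(G2)| = 10, so φ is a bijection on edges as well as vertices. Hence G1 ≅ G2.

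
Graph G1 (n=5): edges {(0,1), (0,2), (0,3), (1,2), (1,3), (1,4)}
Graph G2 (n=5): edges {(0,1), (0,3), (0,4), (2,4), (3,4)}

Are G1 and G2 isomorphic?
No, not isomorphic

The graphs are NOT isomorphic.

Degrees in G1: deg(0)=3, deg(1)=4, deg(2)=2, deg(3)=2, deg(4)=1.
Sorted degree sequence of G1: [4, 3, 2, 2, 1].
Degrees in G2: deg(0)=3, deg(1)=1, deg(2)=1, deg(3)=2, deg(4)=3.
Sorted degree sequence of G2: [3, 3, 2, 1, 1].
The (sorted) degree sequence is an isomorphism invariant, so since G1 and G2 have different degree sequences they cannot be isomorphic.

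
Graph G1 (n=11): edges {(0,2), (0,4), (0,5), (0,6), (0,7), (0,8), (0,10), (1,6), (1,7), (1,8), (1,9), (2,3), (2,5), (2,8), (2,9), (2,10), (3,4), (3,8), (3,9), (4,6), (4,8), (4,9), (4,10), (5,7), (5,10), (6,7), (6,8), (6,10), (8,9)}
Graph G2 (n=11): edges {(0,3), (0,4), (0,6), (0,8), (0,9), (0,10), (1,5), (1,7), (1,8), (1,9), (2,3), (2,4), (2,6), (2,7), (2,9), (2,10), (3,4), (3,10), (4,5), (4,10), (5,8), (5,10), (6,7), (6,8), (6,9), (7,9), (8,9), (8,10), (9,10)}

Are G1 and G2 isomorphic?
Yes, isomorphic

The graphs are isomorphic.
One valid mapping φ: V(G1) → V(G2): 0→9, 1→5, 2→2, 3→3, 4→0, 5→7, 6→8, 7→1, 8→10, 9→4, 10→6

Verify φ preserves adjacency — for each edge of G1, its image is an edge of G2:
  (0,2) → (φ(0),φ(2)) = (2,9) ∈ E(G2) ✓
  (0,4) → (φ(0),φ(4)) = (0,9) ∈ E(G2) ✓
  (0,5) → (φ(0),φ(5)) = (7,9) ∈ E(G2) ✓
  (0,6) → (φ(0),φ(6)) = (8,9) ∈ E(G2) ✓
  (0,7) → (φ(0),φ(7)) = (1,9) ∈ E(G2) ✓
  (0,8) → (φ(0),φ(8)) = (9,10) ∈ E(G2) ✓
  (0,10) → (φ(0),φ(10)) = (6,9) ∈ E(G2) ✓
  (1,6) → (φ(1),φ(6)) = (5,8) ∈ E(G2) ✓
  (1,7) → (φ(1),φ(7)) = (1,5) ∈ E(G2) ✓
  (1,8) → (φ(1),φ(8)) = (5,10) ∈ E(G2) ✓
  (1,9) → (φ(1),φ(9)) = (4,5) ∈ E(G2) ✓
  (2,3) → (φ(2),φ(3)) = (2,3) ∈ E(G2) ✓
  (2,5) → (φ(2),φ(5)) = (2,7) ∈ E(G2) ✓
  (2,8) → (φ(2),φ(8)) = (2,10) ∈ E(G2) ✓
  (2,9) → (φ(2),φ(9)) = (2,4) ∈ E(G2) ✓
  (2,10) → (φ(2),φ(10)) = (2,6) ∈ E(G2) ✓
  (3,4) → (φ(3),φ(4)) = (0,3) ∈ E(G2) ✓
  (3,8) → (φ(3),φ(8)) = (3,10) ∈ E(G2) ✓
  (3,9) → (φ(3),φ(9)) = (3,4) ∈ E(G2) ✓
  (4,6) → (φ(4),φ(6)) = (0,8) ∈ E(G2) ✓
  (4,8) → (φ(4),φ(8)) = (0,10) ∈ E(G2) ✓
  (4,9) → (φ(4),φ(9)) = (0,4) ∈ E(G2) ✓
  (4,10) → (φ(4),φ(10)) = (0,6) ∈ E(G2) ✓
  (5,7) → (φ(5),φ(7)) = (1,7) ∈ E(G2) ✓
  (5,10) → (φ(5),φ(10)) = (6,7) ∈ E(G2) ✓
  (6,7) → (φ(6),φ(7)) = (1,8) ∈ E(G2) ✓
  (6,8) → (φ(6),φ(8)) = (8,10) ∈ E(G2) ✓
  (6,10) → (φ(6),φ(10)) = (6,8) ∈ E(G2) ✓
  (8,9) → (φ(8),φ(9)) = (4,10) ∈ E(G2) ✓
All 29 edges of G1 map to edges of G2, and |E(G1)| = |E(G2)| = 29, so φ is a bijection on edges as well as vertices. Hence G1 ≅ G2.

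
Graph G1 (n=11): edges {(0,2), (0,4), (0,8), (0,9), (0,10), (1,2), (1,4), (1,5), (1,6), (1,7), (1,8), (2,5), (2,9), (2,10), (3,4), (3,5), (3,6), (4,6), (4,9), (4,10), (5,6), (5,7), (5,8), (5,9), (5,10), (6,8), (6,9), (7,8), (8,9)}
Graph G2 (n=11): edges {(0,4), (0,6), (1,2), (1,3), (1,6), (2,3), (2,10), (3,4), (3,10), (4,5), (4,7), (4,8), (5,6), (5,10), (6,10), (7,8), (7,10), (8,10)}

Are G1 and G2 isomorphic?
No, not isomorphic

The graphs are NOT isomorphic.

Connected components of G1: 1 component(s) with vertex sets [[0, 1, 2, 3, 4, 5, 6, 7, 8, 9, 10]], sizes [11].
Connected components of G2: 2 component(s) with vertex sets [[9], [0, 1, 2, 3, 4, 5, 6, 7, 8, 10]], sizes [1, 10].
The number of connected components (and the multiset of component sizes) is an isomorphism invariant — an isomorphism maps each component of G1 bijectively onto a component of G2. Since G1 has 1 component(s) and G2 has 2, they cannot be isomorphic.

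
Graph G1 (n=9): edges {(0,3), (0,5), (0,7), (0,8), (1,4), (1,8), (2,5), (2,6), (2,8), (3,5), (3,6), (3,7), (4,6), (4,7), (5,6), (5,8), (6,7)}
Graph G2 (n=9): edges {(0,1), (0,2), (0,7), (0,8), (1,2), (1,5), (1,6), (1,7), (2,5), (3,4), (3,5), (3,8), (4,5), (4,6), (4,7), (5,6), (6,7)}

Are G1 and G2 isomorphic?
Yes, isomorphic

The graphs are isomorphic.
One valid mapping φ: V(G1) → V(G2): 0→7, 1→8, 2→2, 3→6, 4→3, 5→1, 6→5, 7→4, 8→0

Verify φ preserves adjacency — for each edge of G1, its image is an edge of G2:
  (0,3) → (φ(0),φ(3)) = (6,7) ∈ E(G2) ✓
  (0,5) → (φ(0),φ(5)) = (1,7) ∈ E(G2) ✓
  (0,7) → (φ(0),φ(7)) = (4,7) ∈ E(G2) ✓
  (0,8) → (φ(0),φ(8)) = (0,7) ∈ E(G2) ✓
  (1,4) → (φ(1),φ(4)) = (3,8) ∈ E(G2) ✓
  (1,8) → (φ(1),φ(8)) = (0,8) ∈ E(G2) ✓
  (2,5) → (φ(2),φ(5)) = (1,2) ∈ E(G2) ✓
  (2,6) → (φ(2),φ(6)) = (2,5) ∈ E(G2) ✓
  (2,8) → (φ(2),φ(8)) = (0,2) ∈ E(G2) ✓
  (3,5) → (φ(3),φ(5)) = (1,6) ∈ E(G2) ✓
  (3,6) → (φ(3),φ(6)) = (5,6) ∈ E(G2) ✓
  (3,7) → (φ(3),φ(7)) = (4,6) ∈ E(G2) ✓
  (4,6) → (φ(4),φ(6)) = (3,5) ∈ E(G2) ✓
  (4,7) → (φ(4),φ(7)) = (3,4) ∈ E(G2) ✓
  (5,6) → (φ(5),φ(6)) = (1,5) ∈ E(G2) ✓
  (5,8) → (φ(5),φ(8)) = (0,1) ∈ E(G2) ✓
  (6,7) → (φ(6),φ(7)) = (4,5) ∈ E(G2) ✓
All 17 edges of G1 map to edges of G2, and |E(G1)| = |E(G2)| = 17, so φ is a bijection on edges as well as vertices. Hence G1 ≅ G2.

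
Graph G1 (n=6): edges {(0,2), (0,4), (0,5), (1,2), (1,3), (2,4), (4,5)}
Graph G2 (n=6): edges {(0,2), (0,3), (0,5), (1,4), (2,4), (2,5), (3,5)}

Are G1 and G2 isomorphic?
Yes, isomorphic

The graphs are isomorphic.
One valid mapping φ: V(G1) → V(G2): 0→5, 1→4, 2→2, 3→1, 4→0, 5→3

Verify φ preserves adjacency — for each edge of G1, its image is an edge of G2:
  (0,2) → (φ(0),φ(2)) = (2,5) ∈ E(G2) ✓
  (0,4) → (φ(0),φ(4)) = (0,5) ∈ E(G2) ✓
  (0,5) → (φ(0),φ(5)) = (3,5) ∈ E(G2) ✓
  (1,2) → (φ(1),φ(2)) = (2,4) ∈ E(G2) ✓
  (1,3) → (φ(1),φ(3)) = (1,4) ∈ E(G2) ✓
  (2,4) → (φ(2),φ(4)) = (0,2) ∈ E(G2) ✓
  (4,5) → (φ(4),φ(5)) = (0,3) ∈ E(G2) ✓
All 7 edges of G1 map to edges of G2, and |E(G1)| = |E(G2)| = 7, so φ is a bijection on edges as well as vertices. Hence G1 ≅ G2.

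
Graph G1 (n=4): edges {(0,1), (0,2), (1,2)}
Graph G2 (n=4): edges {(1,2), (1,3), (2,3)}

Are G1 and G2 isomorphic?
Yes, isomorphic

The graphs are isomorphic.
One valid mapping φ: V(G1) → V(G2): 0→2, 1→3, 2→1, 3→0

Verify φ preserves adjacency — for each edge of G1, its image is an edge of G2:
  (0,1) → (φ(0),φ(1)) = (2,3) ∈ E(G2) ✓
  (0,2) → (φ(0),φ(2)) = (1,2) ∈ E(G2) ✓
  (1,2) → (φ(1),φ(2)) = (1,3) ∈ E(G2) ✓
All 3 edges of G1 map to edges of G2, and |E(G1)| = |E(G2)| = 3, so φ is a bijection on edges as well as vertices. Hence G1 ≅ G2.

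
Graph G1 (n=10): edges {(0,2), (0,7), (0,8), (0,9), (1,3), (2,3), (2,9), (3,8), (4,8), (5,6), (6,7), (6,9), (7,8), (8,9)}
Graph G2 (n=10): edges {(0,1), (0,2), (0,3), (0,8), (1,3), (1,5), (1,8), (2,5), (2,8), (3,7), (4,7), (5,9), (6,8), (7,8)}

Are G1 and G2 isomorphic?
Yes, isomorphic

The graphs are isomorphic.
One valid mapping φ: V(G1) → V(G2): 0→0, 1→4, 2→3, 3→7, 4→6, 5→9, 6→5, 7→2, 8→8, 9→1

Verify φ preserves adjacency — for each edge of G1, its image is an edge of G2:
  (0,2) → (φ(0),φ(2)) = (0,3) ∈ E(G2) ✓
  (0,7) → (φ(0),φ(7)) = (0,2) ∈ E(G2) ✓
  (0,8) → (φ(0),φ(8)) = (0,8) ∈ E(G2) ✓
  (0,9) → (φ(0),φ(9)) = (0,1) ∈ E(G2) ✓
  (1,3) → (φ(1),φ(3)) = (4,7) ∈ E(G2) ✓
  (2,3) → (φ(2),φ(3)) = (3,7) ∈ E(G2) ✓
  (2,9) → (φ(2),φ(9)) = (1,3) ∈ E(G2) ✓
  (3,8) → (φ(3),φ(8)) = (7,8) ∈ E(G2) ✓
  (4,8) → (φ(4),φ(8)) = (6,8) ∈ E(G2) ✓
  (5,6) → (φ(5),φ(6)) = (5,9) ∈ E(G2) ✓
  (6,7) → (φ(6),φ(7)) = (2,5) ∈ E(G2) ✓
  (6,9) → (φ(6),φ(9)) = (1,5) ∈ E(G2) ✓
  (7,8) → (φ(7),φ(8)) = (2,8) ∈ E(G2) ✓
  (8,9) → (φ(8),φ(9)) = (1,8) ∈ E(G2) ✓
All 14 edges of G1 map to edges of G2, and |E(G1)| = |E(G2)| = 14, so φ is a bijection on edges as well as vertices. Hence G1 ≅ G2.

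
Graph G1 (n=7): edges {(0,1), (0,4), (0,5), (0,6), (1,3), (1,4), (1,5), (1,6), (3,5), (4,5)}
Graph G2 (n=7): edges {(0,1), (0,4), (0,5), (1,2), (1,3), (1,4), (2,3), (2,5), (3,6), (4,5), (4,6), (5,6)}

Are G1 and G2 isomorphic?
No, not isomorphic

The graphs are NOT isomorphic.

Connected components of G1: 2 component(s) with vertex sets [[2], [0, 1, 3, 4, 5, 6]], sizes [1, 6].
Connected components of G2: 1 component(s) with vertex sets [[0, 1, 2, 3, 4, 5, 6]], sizes [7].
The number of connected components (and the multiset of component sizes) is an isomorphism invariant — an isomorphism maps each component of G1 bijectively onto a component of G2. Since G1 has 2 component(s) and G2 has 1, they cannot be isomorphic.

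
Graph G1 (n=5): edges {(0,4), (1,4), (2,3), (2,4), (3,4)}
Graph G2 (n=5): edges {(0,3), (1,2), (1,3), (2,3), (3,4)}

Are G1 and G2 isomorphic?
Yes, isomorphic

The graphs are isomorphic.
One valid mapping φ: V(G1) → V(G2): 0→4, 1→0, 2→1, 3→2, 4→3

Verify φ preserves adjacency — for each edge of G1, its image is an edge of G2:
  (0,4) → (φ(0),φ(4)) = (3,4) ∈ E(G2) ✓
  (1,4) → (φ(1),φ(4)) = (0,3) ∈ E(G2) ✓
  (2,3) → (φ(2),φ(3)) = (1,2) ∈ E(G2) ✓
  (2,4) → (φ(2),φ(4)) = (1,3) ∈ E(G2) ✓
  (3,4) → (φ(3),φ(4)) = (2,3) ∈ E(G2) ✓
All 5 edges of G1 map to edges of G2, and |E(G1)| = |E(G2)| = 5, so φ is a bijection on edges as well as vertices. Hence G1 ≅ G2.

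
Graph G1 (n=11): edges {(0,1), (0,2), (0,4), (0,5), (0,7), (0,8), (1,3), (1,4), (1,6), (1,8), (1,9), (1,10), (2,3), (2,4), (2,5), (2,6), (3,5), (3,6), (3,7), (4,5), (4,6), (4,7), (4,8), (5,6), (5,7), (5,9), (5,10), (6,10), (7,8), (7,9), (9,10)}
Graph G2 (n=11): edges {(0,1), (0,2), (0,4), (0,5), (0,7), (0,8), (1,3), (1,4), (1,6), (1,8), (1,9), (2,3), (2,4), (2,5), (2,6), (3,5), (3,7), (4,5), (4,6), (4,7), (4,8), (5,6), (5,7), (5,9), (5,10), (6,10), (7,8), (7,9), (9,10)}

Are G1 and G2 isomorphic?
No, not isomorphic

The graphs are NOT isomorphic.

Counting edges: G1 has 31 edge(s); G2 has 29 edge(s).
Edge count is an isomorphism invariant (a bijection on vertices induces a bijection on edges), so differing edge counts rule out isomorphism.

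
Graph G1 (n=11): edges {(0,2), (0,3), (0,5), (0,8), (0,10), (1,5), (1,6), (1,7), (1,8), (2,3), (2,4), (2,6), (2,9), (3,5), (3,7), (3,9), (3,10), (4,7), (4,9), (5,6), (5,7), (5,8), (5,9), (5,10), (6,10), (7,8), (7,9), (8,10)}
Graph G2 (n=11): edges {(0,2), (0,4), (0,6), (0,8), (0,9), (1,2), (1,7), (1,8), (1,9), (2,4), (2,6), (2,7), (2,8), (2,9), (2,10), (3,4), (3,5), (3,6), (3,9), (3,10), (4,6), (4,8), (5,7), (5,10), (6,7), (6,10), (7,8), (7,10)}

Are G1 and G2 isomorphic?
Yes, isomorphic

The graphs are isomorphic.
One valid mapping φ: V(G1) → V(G2): 0→4, 1→1, 2→3, 3→6, 4→5, 5→2, 6→9, 7→7, 8→8, 9→10, 10→0

Verify φ preserves adjacency — for each edge of G1, its image is an edge of G2:
  (0,2) → (φ(0),φ(2)) = (3,4) ∈ E(G2) ✓
  (0,3) → (φ(0),φ(3)) = (4,6) ∈ E(G2) ✓
  (0,5) → (φ(0),φ(5)) = (2,4) ∈ E(G2) ✓
  (0,8) → (φ(0),φ(8)) = (4,8) ∈ E(G2) ✓
  (0,10) → (φ(0),φ(10)) = (0,4) ∈ E(G2) ✓
  (1,5) → (φ(1),φ(5)) = (1,2) ∈ E(G2) ✓
  (1,6) → (φ(1),φ(6)) = (1,9) ∈ E(G2) ✓
  (1,7) → (φ(1),φ(7)) = (1,7) ∈ E(G2) ✓
  (1,8) → (φ(1),φ(8)) = (1,8) ∈ E(G2) ✓
  (2,3) → (φ(2),φ(3)) = (3,6) ∈ E(G2) ✓
  (2,4) → (φ(2),φ(4)) = (3,5) ∈ E(G2) ✓
  (2,6) → (φ(2),φ(6)) = (3,9) ∈ E(G2) ✓
  (2,9) → (φ(2),φ(9)) = (3,10) ∈ E(G2) ✓
  (3,5) → (φ(3),φ(5)) = (2,6) ∈ E(G2) ✓
  (3,7) → (φ(3),φ(7)) = (6,7) ∈ E(G2) ✓
  (3,9) → (φ(3),φ(9)) = (6,10) ∈ E(G2) ✓
  (3,10) → (φ(3),φ(10)) = (0,6) ∈ E(G2) ✓
  (4,7) → (φ(4),φ(7)) = (5,7) ∈ E(G2) ✓
  (4,9) → (φ(4),φ(9)) = (5,10) ∈ E(G2) ✓
  (5,6) → (φ(5),φ(6)) = (2,9) ∈ E(G2) ✓
  (5,7) → (φ(5),φ(7)) = (2,7) ∈ E(G2) ✓
  (5,8) → (φ(5),φ(8)) = (2,8) ∈ E(G2) ✓
  (5,9) → (φ(5),φ(9)) = (2,10) ∈ E(G2) ✓
  (5,10) → (φ(5),φ(10)) = (0,2) ∈ E(G2) ✓
  (6,10) → (φ(6),φ(10)) = (0,9) ∈ E(G2) ✓
  (7,8) → (φ(7),φ(8)) = (7,8) ∈ E(G2) ✓
  (7,9) → (φ(7),φ(9)) = (7,10) ∈ E(G2) ✓
  (8,10) → (φ(8),φ(10)) = (0,8) ∈ E(G2) ✓
All 28 edges of G1 map to edges of G2, and |E(G1)| = |E(G2)| = 28, so φ is a bijection on edges as well as vertices. Hence G1 ≅ G2.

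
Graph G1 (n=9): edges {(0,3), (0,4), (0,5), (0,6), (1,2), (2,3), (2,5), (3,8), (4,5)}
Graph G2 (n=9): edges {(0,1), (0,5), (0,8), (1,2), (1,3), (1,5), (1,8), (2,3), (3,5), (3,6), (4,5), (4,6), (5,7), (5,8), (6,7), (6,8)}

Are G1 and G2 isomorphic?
No, not isomorphic

The graphs are NOT isomorphic.

Connected components of G1: 2 component(s) with vertex sets [[7], [0, 1, 2, 3, 4, 5, 6, 8]], sizes [1, 8].
Connected components of G2: 1 component(s) with vertex sets [[0, 1, 2, 3, 4, 5, 6, 7, 8]], sizes [9].
The number of connected components (and the multiset of component sizes) is an isomorphism invariant — an isomorphism maps each component of G1 bijectively onto a component of G2. Since G1 has 2 component(s) and G2 has 1, they cannot be isomorphic.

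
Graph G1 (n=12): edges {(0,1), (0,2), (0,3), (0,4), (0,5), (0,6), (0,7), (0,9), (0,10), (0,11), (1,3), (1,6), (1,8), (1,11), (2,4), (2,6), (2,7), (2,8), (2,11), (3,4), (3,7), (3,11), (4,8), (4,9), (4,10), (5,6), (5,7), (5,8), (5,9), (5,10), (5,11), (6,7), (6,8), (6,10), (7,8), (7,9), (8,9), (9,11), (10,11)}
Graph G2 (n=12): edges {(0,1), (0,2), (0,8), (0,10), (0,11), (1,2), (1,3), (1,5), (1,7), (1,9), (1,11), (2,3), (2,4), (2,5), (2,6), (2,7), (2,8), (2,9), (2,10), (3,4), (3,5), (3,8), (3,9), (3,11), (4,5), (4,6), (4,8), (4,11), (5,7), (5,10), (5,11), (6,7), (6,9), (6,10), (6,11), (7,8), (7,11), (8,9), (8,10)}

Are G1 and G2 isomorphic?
Yes, isomorphic

The graphs are isomorphic.
One valid mapping φ: V(G1) → V(G2): 0→2, 1→0, 2→7, 3→10, 4→6, 5→3, 6→1, 7→5, 8→11, 9→4, 10→9, 11→8

Verify φ preserves adjacency — for each edge of G1, its image is an edge of G2:
  (0,1) → (φ(0),φ(1)) = (0,2) ∈ E(G2) ✓
  (0,2) → (φ(0),φ(2)) = (2,7) ∈ E(G2) ✓
  (0,3) → (φ(0),φ(3)) = (2,10) ∈ E(G2) ✓
  (0,4) → (φ(0),φ(4)) = (2,6) ∈ E(G2) ✓
  (0,5) → (φ(0),φ(5)) = (2,3) ∈ E(G2) ✓
  (0,6) → (φ(0),φ(6)) = (1,2) ∈ E(G2) ✓
  (0,7) → (φ(0),φ(7)) = (2,5) ∈ E(G2) ✓
  (0,9) → (φ(0),φ(9)) = (2,4) ∈ E(G2) ✓
  (0,10) → (φ(0),φ(10)) = (2,9) ∈ E(G2) ✓
  (0,11) → (φ(0),φ(11)) = (2,8) ∈ E(G2) ✓
  (1,3) → (φ(1),φ(3)) = (0,10) ∈ E(G2) ✓
  (1,6) → (φ(1),φ(6)) = (0,1) ∈ E(G2) ✓
  (1,8) → (φ(1),φ(8)) = (0,11) ∈ E(G2) ✓
  (1,11) → (φ(1),φ(11)) = (0,8) ∈ E(G2) ✓
  (2,4) → (φ(2),φ(4)) = (6,7) ∈ E(G2) ✓
  (2,6) → (φ(2),φ(6)) = (1,7) ∈ E(G2) ✓
  (2,7) → (φ(2),φ(7)) = (5,7) ∈ E(G2) ✓
  (2,8) → (φ(2),φ(8)) = (7,11) ∈ E(G2) ✓
  (2,11) → (φ(2),φ(11)) = (7,8) ∈ E(G2) ✓
  (3,4) → (φ(3),φ(4)) = (6,10) ∈ E(G2) ✓
  (3,7) → (φ(3),φ(7)) = (5,10) ∈ E(G2) ✓
  (3,11) → (φ(3),φ(11)) = (8,10) ∈ E(G2) ✓
  (4,8) → (φ(4),φ(8)) = (6,11) ∈ E(G2) ✓
  (4,9) → (φ(4),φ(9)) = (4,6) ∈ E(G2) ✓
  (4,10) → (φ(4),φ(10)) = (6,9) ∈ E(G2) ✓
  (5,6) → (φ(5),φ(6)) = (1,3) ∈ E(G2) ✓
  (5,7) → (φ(5),φ(7)) = (3,5) ∈ E(G2) ✓
  (5,8) → (φ(5),φ(8)) = (3,11) ∈ E(G2) ✓
  (5,9) → (φ(5),φ(9)) = (3,4) ∈ E(G2) ✓
  (5,10) → (φ(5),φ(10)) = (3,9) ∈ E(G2) ✓
  (5,11) → (φ(5),φ(11)) = (3,8) ∈ E(G2) ✓
  (6,7) → (φ(6),φ(7)) = (1,5) ∈ E(G2) ✓
  (6,8) → (φ(6),φ(8)) = (1,11) ∈ E(G2) ✓
  (6,10) → (φ(6),φ(10)) = (1,9) ∈ E(G2) ✓
  (7,8) → (φ(7),φ(8)) = (5,11) ∈ E(G2) ✓
  (7,9) → (φ(7),φ(9)) = (4,5) ∈ E(G2) ✓
  (8,9) → (φ(8),φ(9)) = (4,11) ∈ E(G2) ✓
  (9,11) → (φ(9),φ(11)) = (4,8) ∈ E(G2) ✓
  (10,11) → (φ(10),φ(11)) = (8,9) ∈ E(G2) ✓
All 39 edges of G1 map to edges of G2, and |E(G1)| = |E(G2)| = 39, so φ is a bijection on edges as well as vertices. Hence G1 ≅ G2.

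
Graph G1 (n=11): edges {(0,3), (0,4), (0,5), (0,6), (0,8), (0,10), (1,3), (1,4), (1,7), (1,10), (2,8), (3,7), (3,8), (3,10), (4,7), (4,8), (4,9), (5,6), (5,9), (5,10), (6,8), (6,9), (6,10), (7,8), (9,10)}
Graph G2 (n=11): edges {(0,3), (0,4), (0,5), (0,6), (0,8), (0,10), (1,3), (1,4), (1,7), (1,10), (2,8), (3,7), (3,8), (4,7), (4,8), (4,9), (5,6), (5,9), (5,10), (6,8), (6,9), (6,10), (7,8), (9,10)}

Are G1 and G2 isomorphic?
No, not isomorphic

The graphs are NOT isomorphic.

Counting edges: G1 has 25 edge(s); G2 has 24 edge(s).
Edge count is an isomorphism invariant (a bijection on vertices induces a bijection on edges), so differing edge counts rule out isomorphism.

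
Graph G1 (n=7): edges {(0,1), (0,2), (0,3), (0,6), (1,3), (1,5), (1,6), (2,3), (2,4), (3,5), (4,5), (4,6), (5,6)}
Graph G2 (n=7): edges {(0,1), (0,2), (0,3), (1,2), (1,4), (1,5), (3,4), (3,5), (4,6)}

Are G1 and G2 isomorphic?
No, not isomorphic

The graphs are NOT isomorphic.

Degrees in G1: deg(0)=4, deg(1)=4, deg(2)=3, deg(3)=4, deg(4)=3, deg(5)=4, deg(6)=4.
Sorted degree sequence of G1: [4, 4, 4, 4, 4, 3, 3].
Degrees in G2: deg(0)=3, deg(1)=4, deg(2)=2, deg(3)=3, deg(4)=3, deg(5)=2, deg(6)=1.
Sorted degree sequence of G2: [4, 3, 3, 3, 2, 2, 1].
The (sorted) degree sequence is an isomorphism invariant, so since G1 and G2 have different degree sequences they cannot be isomorphic.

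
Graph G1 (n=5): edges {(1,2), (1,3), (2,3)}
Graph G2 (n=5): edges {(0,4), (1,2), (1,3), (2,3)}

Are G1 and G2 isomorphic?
No, not isomorphic

The graphs are NOT isomorphic.

Counting edges: G1 has 3 edge(s); G2 has 4 edge(s).
Edge count is an isomorphism invariant (a bijection on vertices induces a bijection on edges), so differing edge counts rule out isomorphism.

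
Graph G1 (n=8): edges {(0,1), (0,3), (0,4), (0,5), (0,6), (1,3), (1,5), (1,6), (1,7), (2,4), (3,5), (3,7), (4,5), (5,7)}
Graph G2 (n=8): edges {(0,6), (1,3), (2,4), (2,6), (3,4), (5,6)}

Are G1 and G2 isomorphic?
No, not isomorphic

The graphs are NOT isomorphic.

Connected components of G1: 1 component(s) with vertex sets [[0, 1, 2, 3, 4, 5, 6, 7]], sizes [8].
Connected components of G2: 2 component(s) with vertex sets [[7], [0, 1, 2, 3, 4, 5, 6]], sizes [1, 7].
The number of connected components (and the multiset of component sizes) is an isomorphism invariant — an isomorphism maps each component of G1 bijectively onto a component of G2. Since G1 has 1 component(s) and G2 has 2, they cannot be isomorphic.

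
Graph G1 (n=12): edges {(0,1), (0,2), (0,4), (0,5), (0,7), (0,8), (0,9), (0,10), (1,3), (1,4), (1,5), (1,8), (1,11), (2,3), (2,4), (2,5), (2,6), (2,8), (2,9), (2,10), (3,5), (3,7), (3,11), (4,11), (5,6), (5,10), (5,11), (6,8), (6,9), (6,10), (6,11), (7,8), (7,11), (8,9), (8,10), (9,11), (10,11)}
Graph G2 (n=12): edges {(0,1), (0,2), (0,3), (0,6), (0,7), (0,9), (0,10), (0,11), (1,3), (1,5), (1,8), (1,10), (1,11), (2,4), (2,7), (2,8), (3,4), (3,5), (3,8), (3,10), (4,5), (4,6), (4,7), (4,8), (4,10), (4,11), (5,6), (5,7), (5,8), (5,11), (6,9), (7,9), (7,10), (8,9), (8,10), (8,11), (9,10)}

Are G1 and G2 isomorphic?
Yes, isomorphic

The graphs are isomorphic.
One valid mapping φ: V(G1) → V(G2): 0→4, 1→7, 2→8, 3→9, 4→2, 5→10, 6→1, 7→6, 8→5, 9→11, 10→3, 11→0

Verify φ preserves adjacency — for each edge of G1, its image is an edge of G2:
  (0,1) → (φ(0),φ(1)) = (4,7) ∈ E(G2) ✓
  (0,2) → (φ(0),φ(2)) = (4,8) ∈ E(G2) ✓
  (0,4) → (φ(0),φ(4)) = (2,4) ∈ E(G2) ✓
  (0,5) → (φ(0),φ(5)) = (4,10) ∈ E(G2) ✓
  (0,7) → (φ(0),φ(7)) = (4,6) ∈ E(G2) ✓
  (0,8) → (φ(0),φ(8)) = (4,5) ∈ E(G2) ✓
  (0,9) → (φ(0),φ(9)) = (4,11) ∈ E(G2) ✓
  (0,10) → (φ(0),φ(10)) = (3,4) ∈ E(G2) ✓
  (1,3) → (φ(1),φ(3)) = (7,9) ∈ E(G2) ✓
  (1,4) → (φ(1),φ(4)) = (2,7) ∈ E(G2) ✓
  (1,5) → (φ(1),φ(5)) = (7,10) ∈ E(G2) ✓
  (1,8) → (φ(1),φ(8)) = (5,7) ∈ E(G2) ✓
  (1,11) → (φ(1),φ(11)) = (0,7) ∈ E(G2) ✓
  (2,3) → (φ(2),φ(3)) = (8,9) ∈ E(G2) ✓
  (2,4) → (φ(2),φ(4)) = (2,8) ∈ E(G2) ✓
  (2,5) → (φ(2),φ(5)) = (8,10) ∈ E(G2) ✓
  (2,6) → (φ(2),φ(6)) = (1,8) ∈ E(G2) ✓
  (2,8) → (φ(2),φ(8)) = (5,8) ∈ E(G2) ✓
  (2,9) → (φ(2),φ(9)) = (8,11) ∈ E(G2) ✓
  (2,10) → (φ(2),φ(10)) = (3,8) ∈ E(G2) ✓
  (3,5) → (φ(3),φ(5)) = (9,10) ∈ E(G2) ✓
  (3,7) → (φ(3),φ(7)) = (6,9) ∈ E(G2) ✓
  (3,11) → (φ(3),φ(11)) = (0,9) ∈ E(G2) ✓
  (4,11) → (φ(4),φ(11)) = (0,2) ∈ E(G2) ✓
  (5,6) → (φ(5),φ(6)) = (1,10) ∈ E(G2) ✓
  (5,10) → (φ(5),φ(10)) = (3,10) ∈ E(G2) ✓
  (5,11) → (φ(5),φ(11)) = (0,10) ∈ E(G2) ✓
  (6,8) → (φ(6),φ(8)) = (1,5) ∈ E(G2) ✓
  (6,9) → (φ(6),φ(9)) = (1,11) ∈ E(G2) ✓
  (6,10) → (φ(6),φ(10)) = (1,3) ∈ E(G2) ✓
  (6,11) → (φ(6),φ(11)) = (0,1) ∈ E(G2) ✓
  (7,8) → (φ(7),φ(8)) = (5,6) ∈ E(G2) ✓
  (7,11) → (φ(7),φ(11)) = (0,6) ∈ E(G2) ✓
  (8,9) → (φ(8),φ(9)) = (5,11) ∈ E(G2) ✓
  (8,10) → (φ(8),φ(10)) = (3,5) ∈ E(G2) ✓
  (9,11) → (φ(9),φ(11)) = (0,11) ∈ E(G2) ✓
  (10,11) → (φ(10),φ(11)) = (0,3) ∈ E(G2) ✓
All 37 edges of G1 map to edges of G2, and |E(G1)| = |E(G2)| = 37, so φ is a bijection on edges as well as vertices. Hence G1 ≅ G2.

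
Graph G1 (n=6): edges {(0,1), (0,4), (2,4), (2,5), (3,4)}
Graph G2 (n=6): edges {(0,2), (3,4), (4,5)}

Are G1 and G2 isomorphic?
No, not isomorphic

The graphs are NOT isomorphic.

Degrees in G1: deg(0)=2, deg(1)=1, deg(2)=2, deg(3)=1, deg(4)=3, deg(5)=1.
Sorted degree sequence of G1: [3, 2, 2, 1, 1, 1].
Degrees in G2: deg(0)=1, deg(1)=0, deg(2)=1, deg(3)=1, deg(4)=2, deg(5)=1.
Sorted degree sequence of G2: [2, 1, 1, 1, 1, 0].
The (sorted) degree sequence is an isomorphism invariant, so since G1 and G2 have different degree sequences they cannot be isomorphic.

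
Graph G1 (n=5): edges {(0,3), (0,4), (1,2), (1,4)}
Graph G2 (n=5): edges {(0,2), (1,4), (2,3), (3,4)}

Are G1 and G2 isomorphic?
Yes, isomorphic

The graphs are isomorphic.
One valid mapping φ: V(G1) → V(G2): 0→2, 1→4, 2→1, 3→0, 4→3

Verify φ preserves adjacency — for each edge of G1, its image is an edge of G2:
  (0,3) → (φ(0),φ(3)) = (0,2) ∈ E(G2) ✓
  (0,4) → (φ(0),φ(4)) = (2,3) ∈ E(G2) ✓
  (1,2) → (φ(1),φ(2)) = (1,4) ∈ E(G2) ✓
  (1,4) → (φ(1),φ(4)) = (3,4) ∈ E(G2) ✓
All 4 edges of G1 map to edges of G2, and |E(G1)| = |E(G2)| = 4, so φ is a bijection on edges as well as vertices. Hence G1 ≅ G2.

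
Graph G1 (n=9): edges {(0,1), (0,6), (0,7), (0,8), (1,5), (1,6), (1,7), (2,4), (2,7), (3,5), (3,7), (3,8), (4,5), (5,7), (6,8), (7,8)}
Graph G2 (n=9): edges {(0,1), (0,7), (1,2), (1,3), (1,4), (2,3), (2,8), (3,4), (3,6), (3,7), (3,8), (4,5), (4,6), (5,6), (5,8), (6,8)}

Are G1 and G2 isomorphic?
Yes, isomorphic

The graphs are isomorphic.
One valid mapping φ: V(G1) → V(G2): 0→6, 1→4, 2→7, 3→2, 4→0, 5→1, 6→5, 7→3, 8→8

Verify φ preserves adjacency — for each edge of G1, its image is an edge of G2:
  (0,1) → (φ(0),φ(1)) = (4,6) ∈ E(G2) ✓
  (0,6) → (φ(0),φ(6)) = (5,6) ∈ E(G2) ✓
  (0,7) → (φ(0),φ(7)) = (3,6) ∈ E(G2) ✓
  (0,8) → (φ(0),φ(8)) = (6,8) ∈ E(G2) ✓
  (1,5) → (φ(1),φ(5)) = (1,4) ∈ E(G2) ✓
  (1,6) → (φ(1),φ(6)) = (4,5) ∈ E(G2) ✓
  (1,7) → (φ(1),φ(7)) = (3,4) ∈ E(G2) ✓
  (2,4) → (φ(2),φ(4)) = (0,7) ∈ E(G2) ✓
  (2,7) → (φ(2),φ(7)) = (3,7) ∈ E(G2) ✓
  (3,5) → (φ(3),φ(5)) = (1,2) ∈ E(G2) ✓
  (3,7) → (φ(3),φ(7)) = (2,3) ∈ E(G2) ✓
  (3,8) → (φ(3),φ(8)) = (2,8) ∈ E(G2) ✓
  (4,5) → (φ(4),φ(5)) = (0,1) ∈ E(G2) ✓
  (5,7) → (φ(5),φ(7)) = (1,3) ∈ E(G2) ✓
  (6,8) → (φ(6),φ(8)) = (5,8) ∈ E(G2) ✓
  (7,8) → (φ(7),φ(8)) = (3,8) ∈ E(G2) ✓
All 16 edges of G1 map to edges of G2, and |E(G1)| = |E(G2)| = 16, so φ is a bijection on edges as well as vertices. Hence G1 ≅ G2.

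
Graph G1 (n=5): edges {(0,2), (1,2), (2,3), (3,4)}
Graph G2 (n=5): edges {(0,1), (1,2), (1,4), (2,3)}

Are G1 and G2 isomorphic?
Yes, isomorphic

The graphs are isomorphic.
One valid mapping φ: V(G1) → V(G2): 0→0, 1→4, 2→1, 3→2, 4→3

Verify φ preserves adjacency — for each edge of G1, its image is an edge of G2:
  (0,2) → (φ(0),φ(2)) = (0,1) ∈ E(G2) ✓
  (1,2) → (φ(1),φ(2)) = (1,4) ∈ E(G2) ✓
  (2,3) → (φ(2),φ(3)) = (1,2) ∈ E(G2) ✓
  (3,4) → (φ(3),φ(4)) = (2,3) ∈ E(G2) ✓
All 4 edges of G1 map to edges of G2, and |E(G1)| = |E(G2)| = 4, so φ is a bijection on edges as well as vertices. Hence G1 ≅ G2.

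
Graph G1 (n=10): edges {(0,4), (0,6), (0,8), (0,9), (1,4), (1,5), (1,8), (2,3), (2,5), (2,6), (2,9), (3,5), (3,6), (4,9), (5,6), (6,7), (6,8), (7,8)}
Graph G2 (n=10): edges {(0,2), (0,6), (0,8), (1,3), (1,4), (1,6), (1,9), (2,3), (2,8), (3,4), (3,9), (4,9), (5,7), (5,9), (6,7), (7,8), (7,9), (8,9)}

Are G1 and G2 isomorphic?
Yes, isomorphic

The graphs are isomorphic.
One valid mapping φ: V(G1) → V(G2): 0→8, 1→6, 2→3, 3→4, 4→0, 5→1, 6→9, 7→5, 8→7, 9→2

Verify φ preserves adjacency — for each edge of G1, its image is an edge of G2:
  (0,4) → (φ(0),φ(4)) = (0,8) ∈ E(G2) ✓
  (0,6) → (φ(0),φ(6)) = (8,9) ∈ E(G2) ✓
  (0,8) → (φ(0),φ(8)) = (7,8) ∈ E(G2) ✓
  (0,9) → (φ(0),φ(9)) = (2,8) ∈ E(G2) ✓
  (1,4) → (φ(1),φ(4)) = (0,6) ∈ E(G2) ✓
  (1,5) → (φ(1),φ(5)) = (1,6) ∈ E(G2) ✓
  (1,8) → (φ(1),φ(8)) = (6,7) ∈ E(G2) ✓
  (2,3) → (φ(2),φ(3)) = (3,4) ∈ E(G2) ✓
  (2,5) → (φ(2),φ(5)) = (1,3) ∈ E(G2) ✓
  (2,6) → (φ(2),φ(6)) = (3,9) ∈ E(G2) ✓
  (2,9) → (φ(2),φ(9)) = (2,3) ∈ E(G2) ✓
  (3,5) → (φ(3),φ(5)) = (1,4) ∈ E(G2) ✓
  (3,6) → (φ(3),φ(6)) = (4,9) ∈ E(G2) ✓
  (4,9) → (φ(4),φ(9)) = (0,2) ∈ E(G2) ✓
  (5,6) → (φ(5),φ(6)) = (1,9) ∈ E(G2) ✓
  (6,7) → (φ(6),φ(7)) = (5,9) ∈ E(G2) ✓
  (6,8) → (φ(6),φ(8)) = (7,9) ∈ E(G2) ✓
  (7,8) → (φ(7),φ(8)) = (5,7) ∈ E(G2) ✓
All 18 edges of G1 map to edges of G2, and |E(G1)| = |E(G2)| = 18, so φ is a bijection on edges as well as vertices. Hence G1 ≅ G2.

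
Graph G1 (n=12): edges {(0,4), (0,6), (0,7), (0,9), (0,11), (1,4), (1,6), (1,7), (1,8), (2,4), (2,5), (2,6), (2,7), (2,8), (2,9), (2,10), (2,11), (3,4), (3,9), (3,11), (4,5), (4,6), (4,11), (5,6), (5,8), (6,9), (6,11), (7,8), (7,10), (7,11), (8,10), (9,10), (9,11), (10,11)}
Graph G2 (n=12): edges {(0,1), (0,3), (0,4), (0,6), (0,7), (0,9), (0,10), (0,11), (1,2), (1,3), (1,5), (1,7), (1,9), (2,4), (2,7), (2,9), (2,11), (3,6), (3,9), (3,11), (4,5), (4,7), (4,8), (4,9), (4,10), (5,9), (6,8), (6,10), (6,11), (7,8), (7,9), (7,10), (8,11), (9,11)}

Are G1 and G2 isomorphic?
Yes, isomorphic

The graphs are isomorphic.
One valid mapping φ: V(G1) → V(G2): 0→2, 1→8, 2→0, 3→5, 4→4, 5→10, 6→7, 7→11, 8→6, 9→1, 10→3, 11→9

Verify φ preserves adjacency — for each edge of G1, its image is an edge of G2:
  (0,4) → (φ(0),φ(4)) = (2,4) ∈ E(G2) ✓
  (0,6) → (φ(0),φ(6)) = (2,7) ∈ E(G2) ✓
  (0,7) → (φ(0),φ(7)) = (2,11) ∈ E(G2) ✓
  (0,9) → (φ(0),φ(9)) = (1,2) ∈ E(G2) ✓
  (0,11) → (φ(0),φ(11)) = (2,9) ∈ E(G2) ✓
  (1,4) → (φ(1),φ(4)) = (4,8) ∈ E(G2) ✓
  (1,6) → (φ(1),φ(6)) = (7,8) ∈ E(G2) ✓
  (1,7) → (φ(1),φ(7)) = (8,11) ∈ E(G2) ✓
  (1,8) → (φ(1),φ(8)) = (6,8) ∈ E(G2) ✓
  (2,4) → (φ(2),φ(4)) = (0,4) ∈ E(G2) ✓
  (2,5) → (φ(2),φ(5)) = (0,10) ∈ E(G2) ✓
  (2,6) → (φ(2),φ(6)) = (0,7) ∈ E(G2) ✓
  (2,7) → (φ(2),φ(7)) = (0,11) ∈ E(G2) ✓
  (2,8) → (φ(2),φ(8)) = (0,6) ∈ E(G2) ✓
  (2,9) → (φ(2),φ(9)) = (0,1) ∈ E(G2) ✓
  (2,10) → (φ(2),φ(10)) = (0,3) ∈ E(G2) ✓
  (2,11) → (φ(2),φ(11)) = (0,9) ∈ E(G2) ✓
  (3,4) → (φ(3),φ(4)) = (4,5) ∈ E(G2) ✓
  (3,9) → (φ(3),φ(9)) = (1,5) ∈ E(G2) ✓
  (3,11) → (φ(3),φ(11)) = (5,9) ∈ E(G2) ✓
  (4,5) → (φ(4),φ(5)) = (4,10) ∈ E(G2) ✓
  (4,6) → (φ(4),φ(6)) = (4,7) ∈ E(G2) ✓
  (4,11) → (φ(4),φ(11)) = (4,9) ∈ E(G2) ✓
  (5,6) → (φ(5),φ(6)) = (7,10) ∈ E(G2) ✓
  (5,8) → (φ(5),φ(8)) = (6,10) ∈ E(G2) ✓
  (6,9) → (φ(6),φ(9)) = (1,7) ∈ E(G2) ✓
  (6,11) → (φ(6),φ(11)) = (7,9) ∈ E(G2) ✓
  (7,8) → (φ(7),φ(8)) = (6,11) ∈ E(G2) ✓
  (7,10) → (φ(7),φ(10)) = (3,11) ∈ E(G2) ✓
  (7,11) → (φ(7),φ(11)) = (9,11) ∈ E(G2) ✓
  (8,10) → (φ(8),φ(10)) = (3,6) ∈ E(G2) ✓
  (9,10) → (φ(9),φ(10)) = (1,3) ∈ E(G2) ✓
  (9,11) → (φ(9),φ(11)) = (1,9) ∈ E(G2) ✓
  (10,11) → (φ(10),φ(11)) = (3,9) ∈ E(G2) ✓
All 34 edges of G1 map to edges of G2, and |E(G1)| = |E(G2)| = 34, so φ is a bijection on edges as well as vertices. Hence G1 ≅ G2.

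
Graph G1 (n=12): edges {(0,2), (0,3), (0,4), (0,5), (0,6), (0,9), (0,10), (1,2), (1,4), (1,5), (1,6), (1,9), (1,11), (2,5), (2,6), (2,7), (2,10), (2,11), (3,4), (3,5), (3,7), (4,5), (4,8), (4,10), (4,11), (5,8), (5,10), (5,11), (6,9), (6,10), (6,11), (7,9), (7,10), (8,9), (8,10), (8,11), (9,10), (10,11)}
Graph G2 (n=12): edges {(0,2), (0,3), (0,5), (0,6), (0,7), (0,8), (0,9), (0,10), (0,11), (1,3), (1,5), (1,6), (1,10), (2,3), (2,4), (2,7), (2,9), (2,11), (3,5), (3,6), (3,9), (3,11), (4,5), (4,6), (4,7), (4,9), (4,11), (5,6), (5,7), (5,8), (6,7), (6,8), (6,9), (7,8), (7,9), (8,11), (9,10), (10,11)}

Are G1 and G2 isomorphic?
Yes, isomorphic

The graphs are isomorphic.
One valid mapping φ: V(G1) → V(G2): 0→3, 1→4, 2→9, 3→1, 4→5, 5→6, 6→2, 7→10, 8→8, 9→11, 10→0, 11→7

Verify φ preserves adjacency — for each edge of G1, its image is an edge of G2:
  (0,2) → (φ(0),φ(2)) = (3,9) ∈ E(G2) ✓
  (0,3) → (φ(0),φ(3)) = (1,3) ∈ E(G2) ✓
  (0,4) → (φ(0),φ(4)) = (3,5) ∈ E(G2) ✓
  (0,5) → (φ(0),φ(5)) = (3,6) ∈ E(G2) ✓
  (0,6) → (φ(0),φ(6)) = (2,3) ∈ E(G2) ✓
  (0,9) → (φ(0),φ(9)) = (3,11) ∈ E(G2) ✓
  (0,10) → (φ(0),φ(10)) = (0,3) ∈ E(G2) ✓
  (1,2) → (φ(1),φ(2)) = (4,9) ∈ E(G2) ✓
  (1,4) → (φ(1),φ(4)) = (4,5) ∈ E(G2) ✓
  (1,5) → (φ(1),φ(5)) = (4,6) ∈ E(G2) ✓
  (1,6) → (φ(1),φ(6)) = (2,4) ∈ E(G2) ✓
  (1,9) → (φ(1),φ(9)) = (4,11) ∈ E(G2) ✓
  (1,11) → (φ(1),φ(11)) = (4,7) ∈ E(G2) ✓
  (2,5) → (φ(2),φ(5)) = (6,9) ∈ E(G2) ✓
  (2,6) → (φ(2),φ(6)) = (2,9) ∈ E(G2) ✓
  (2,7) → (φ(2),φ(7)) = (9,10) ∈ E(G2) ✓
  (2,10) → (φ(2),φ(10)) = (0,9) ∈ E(G2) ✓
  (2,11) → (φ(2),φ(11)) = (7,9) ∈ E(G2) ✓
  (3,4) → (φ(3),φ(4)) = (1,5) ∈ E(G2) ✓
  (3,5) → (φ(3),φ(5)) = (1,6) ∈ E(G2) ✓
  (3,7) → (φ(3),φ(7)) = (1,10) ∈ E(G2) ✓
  (4,5) → (φ(4),φ(5)) = (5,6) ∈ E(G2) ✓
  (4,8) → (φ(4),φ(8)) = (5,8) ∈ E(G2) ✓
  (4,10) → (φ(4),φ(10)) = (0,5) ∈ E(G2) ✓
  (4,11) → (φ(4),φ(11)) = (5,7) ∈ E(G2) ✓
  (5,8) → (φ(5),φ(8)) = (6,8) ∈ E(G2) ✓
  (5,10) → (φ(5),φ(10)) = (0,6) ∈ E(G2) ✓
  (5,11) → (φ(5),φ(11)) = (6,7) ∈ E(G2) ✓
  (6,9) → (φ(6),φ(9)) = (2,11) ∈ E(G2) ✓
  (6,10) → (φ(6),φ(10)) = (0,2) ∈ E(G2) ✓
  (6,11) → (φ(6),φ(11)) = (2,7) ∈ E(G2) ✓
  (7,9) → (φ(7),φ(9)) = (10,11) ∈ E(G2) ✓
  (7,10) → (φ(7),φ(10)) = (0,10) ∈ E(G2) ✓
  (8,9) → (φ(8),φ(9)) = (8,11) ∈ E(G2) ✓
  (8,10) → (φ(8),φ(10)) = (0,8) ∈ E(G2) ✓
  (8,11) → (φ(8),φ(11)) = (7,8) ∈ E(G2) ✓
  (9,10) → (φ(9),φ(10)) = (0,11) ∈ E(G2) ✓
  (10,11) → (φ(10),φ(11)) = (0,7) ∈ E(G2) ✓
All 38 edges of G1 map to edges of G2, and |E(G1)| = |E(G2)| = 38, so φ is a bijection on edges as well as vertices. Hence G1 ≅ G2.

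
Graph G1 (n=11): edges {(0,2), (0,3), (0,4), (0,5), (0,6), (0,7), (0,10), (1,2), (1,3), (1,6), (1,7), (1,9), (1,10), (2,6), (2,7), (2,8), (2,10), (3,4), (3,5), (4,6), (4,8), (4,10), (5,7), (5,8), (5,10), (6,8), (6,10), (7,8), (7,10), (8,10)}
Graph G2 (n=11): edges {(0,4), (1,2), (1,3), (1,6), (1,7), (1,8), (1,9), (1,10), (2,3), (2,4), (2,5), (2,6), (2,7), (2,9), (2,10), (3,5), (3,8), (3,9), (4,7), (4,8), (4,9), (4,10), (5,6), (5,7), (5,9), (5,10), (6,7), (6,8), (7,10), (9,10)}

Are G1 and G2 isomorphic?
Yes, isomorphic

The graphs are isomorphic.
One valid mapping φ: V(G1) → V(G2): 0→1, 1→4, 2→10, 3→8, 4→3, 5→6, 6→9, 7→7, 8→5, 9→0, 10→2

Verify φ preserves adjacency — for each edge of G1, its image is an edge of G2:
  (0,2) → (φ(0),φ(2)) = (1,10) ∈ E(G2) ✓
  (0,3) → (φ(0),φ(3)) = (1,8) ∈ E(G2) ✓
  (0,4) → (φ(0),φ(4)) = (1,3) ∈ E(G2) ✓
  (0,5) → (φ(0),φ(5)) = (1,6) ∈ E(G2) ✓
  (0,6) → (φ(0),φ(6)) = (1,9) ∈ E(G2) ✓
  (0,7) → (φ(0),φ(7)) = (1,7) ∈ E(G2) ✓
  (0,10) → (φ(0),φ(10)) = (1,2) ∈ E(G2) ✓
  (1,2) → (φ(1),φ(2)) = (4,10) ∈ E(G2) ✓
  (1,3) → (φ(1),φ(3)) = (4,8) ∈ E(G2) ✓
  (1,6) → (φ(1),φ(6)) = (4,9) ∈ E(G2) ✓
  (1,7) → (φ(1),φ(7)) = (4,7) ∈ E(G2) ✓
  (1,9) → (φ(1),φ(9)) = (0,4) ∈ E(G2) ✓
  (1,10) → (φ(1),φ(10)) = (2,4) ∈ E(G2) ✓
  (2,6) → (φ(2),φ(6)) = (9,10) ∈ E(G2) ✓
  (2,7) → (φ(2),φ(7)) = (7,10) ∈ E(G2) ✓
  (2,8) → (φ(2),φ(8)) = (5,10) ∈ E(G2) ✓
  (2,10) → (φ(2),φ(10)) = (2,10) ∈ E(G2) ✓
  (3,4) → (φ(3),φ(4)) = (3,8) ∈ E(G2) ✓
  (3,5) → (φ(3),φ(5)) = (6,8) ∈ E(G2) ✓
  (4,6) → (φ(4),φ(6)) = (3,9) ∈ E(G2) ✓
  (4,8) → (φ(4),φ(8)) = (3,5) ∈ E(G2) ✓
  (4,10) → (φ(4),φ(10)) = (2,3) ∈ E(G2) ✓
  (5,7) → (φ(5),φ(7)) = (6,7) ∈ E(G2) ✓
  (5,8) → (φ(5),φ(8)) = (5,6) ∈ E(G2) ✓
  (5,10) → (φ(5),φ(10)) = (2,6) ∈ E(G2) ✓
  (6,8) → (φ(6),φ(8)) = (5,9) ∈ E(G2) ✓
  (6,10) → (φ(6),φ(10)) = (2,9) ∈ E(G2) ✓
  (7,8) → (φ(7),φ(8)) = (5,7) ∈ E(G2) ✓
  (7,10) → (φ(7),φ(10)) = (2,7) ∈ E(G2) ✓
  (8,10) → (φ(8),φ(10)) = (2,5) ∈ E(G2) ✓
All 30 edges of G1 map to edges of G2, and |E(G1)| = |E(G2)| = 30, so φ is a bijection on edges as well as vertices. Hence G1 ≅ G2.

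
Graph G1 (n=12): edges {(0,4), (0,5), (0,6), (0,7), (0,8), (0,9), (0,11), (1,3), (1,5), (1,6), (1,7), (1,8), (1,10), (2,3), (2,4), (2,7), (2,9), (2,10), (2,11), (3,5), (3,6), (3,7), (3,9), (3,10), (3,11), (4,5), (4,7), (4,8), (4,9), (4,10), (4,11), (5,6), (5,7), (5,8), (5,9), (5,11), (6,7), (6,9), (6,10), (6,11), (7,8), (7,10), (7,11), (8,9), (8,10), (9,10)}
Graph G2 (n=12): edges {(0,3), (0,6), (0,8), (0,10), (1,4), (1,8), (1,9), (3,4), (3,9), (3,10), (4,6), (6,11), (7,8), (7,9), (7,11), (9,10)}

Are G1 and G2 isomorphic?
No, not isomorphic

The graphs are NOT isomorphic.

Connected components of G1: 1 component(s) with vertex sets [[0, 1, 2, 3, 4, 5, 6, 7, 8, 9, 10, 11]], sizes [12].
Connected components of G2: 3 component(s) with vertex sets [[2], [5], [0, 1, 3, 4, 6, 7, 8, 9, 10, 11]], sizes [1, 1, 10].
The number of connected components (and the multiset of component sizes) is an isomorphism invariant — an isomorphism maps each component of G1 bijectively onto a component of G2. Since G1 has 1 component(s) and G2 has 3, they cannot be isomorphic.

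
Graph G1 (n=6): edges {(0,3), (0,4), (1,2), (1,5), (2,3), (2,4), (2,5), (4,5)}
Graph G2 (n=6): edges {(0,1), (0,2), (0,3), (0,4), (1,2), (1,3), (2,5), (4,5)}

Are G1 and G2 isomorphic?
Yes, isomorphic

The graphs are isomorphic.
One valid mapping φ: V(G1) → V(G2): 0→5, 1→3, 2→0, 3→4, 4→2, 5→1

Verify φ preserves adjacency — for each edge of G1, its image is an edge of G2:
  (0,3) → (φ(0),φ(3)) = (4,5) ∈ E(G2) ✓
  (0,4) → (φ(0),φ(4)) = (2,5) ∈ E(G2) ✓
  (1,2) → (φ(1),φ(2)) = (0,3) ∈ E(G2) ✓
  (1,5) → (φ(1),φ(5)) = (1,3) ∈ E(G2) ✓
  (2,3) → (φ(2),φ(3)) = (0,4) ∈ E(G2) ✓
  (2,4) → (φ(2),φ(4)) = (0,2) ∈ E(G2) ✓
  (2,5) → (φ(2),φ(5)) = (0,1) ∈ E(G2) ✓
  (4,5) → (φ(4),φ(5)) = (1,2) ∈ E(G2) ✓
All 8 edges of G1 map to edges of G2, and |E(G1)| = |E(G2)| = 8, so φ is a bijection on edges as well as vertices. Hence G1 ≅ G2.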